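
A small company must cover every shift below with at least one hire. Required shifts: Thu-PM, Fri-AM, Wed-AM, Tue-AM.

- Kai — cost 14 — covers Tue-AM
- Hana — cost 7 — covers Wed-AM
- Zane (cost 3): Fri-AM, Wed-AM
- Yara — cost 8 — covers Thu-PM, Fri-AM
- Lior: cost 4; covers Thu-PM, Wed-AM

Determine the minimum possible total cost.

Choose Kai, Zane, and Lior: together they cover Thu-PM, Fri-AM, Wed-AM, Tue-AM — every shift.
Total cost: 14 + 3 + 4 = 21.

21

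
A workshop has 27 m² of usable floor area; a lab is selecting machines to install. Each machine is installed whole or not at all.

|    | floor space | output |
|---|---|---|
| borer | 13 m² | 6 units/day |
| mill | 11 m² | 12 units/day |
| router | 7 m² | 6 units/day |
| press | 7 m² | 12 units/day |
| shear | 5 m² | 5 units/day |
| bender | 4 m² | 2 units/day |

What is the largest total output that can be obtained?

Allowing fractional choices, the relaxed optimum would be about 32.4, but machines are indivisible.
mill + press + shear + bender: floor space 11 + 7 + 5 + 4 = 27 ≤ 27, output 12 + 12 + 5 + 2 = 31.
mill + router + press: floor space 11 + 7 + 7 = 25 ≤ 27, output 12 + 6 + 12 = 30.
Best is mill, press, shear, and bender with total output 31.

31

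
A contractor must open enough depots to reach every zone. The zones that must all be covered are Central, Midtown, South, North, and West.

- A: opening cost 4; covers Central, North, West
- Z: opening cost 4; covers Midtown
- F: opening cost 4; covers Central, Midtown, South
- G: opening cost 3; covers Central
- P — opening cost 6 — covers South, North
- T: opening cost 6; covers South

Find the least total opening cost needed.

8

Choose A and F: together they cover Central, Midtown, South, North, West — every zone.
Total opening cost: 4 + 4 = 8.
No cover costs less than 8.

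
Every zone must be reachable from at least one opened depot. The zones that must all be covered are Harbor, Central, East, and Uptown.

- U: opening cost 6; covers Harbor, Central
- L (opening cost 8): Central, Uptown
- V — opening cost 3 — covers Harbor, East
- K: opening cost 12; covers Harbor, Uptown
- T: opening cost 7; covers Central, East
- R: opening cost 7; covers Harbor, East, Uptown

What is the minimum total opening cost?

Choose L and V: together they cover Harbor, Central, East, Uptown — every zone.
Total opening cost: 8 + 3 = 11.

11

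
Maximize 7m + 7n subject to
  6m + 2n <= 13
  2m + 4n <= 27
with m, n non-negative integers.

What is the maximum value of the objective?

The continuous relaxation peaks at (0, 6.5) with value 45.50; rounding to a feasible lattice point costs some objective.
(m,n)=(0,6): 6·0+2·6=12≤13, 2·0+4·6=24≤27, objective 42.
(m,n)=(0,5): 6·0+2·5=10≤13, 2·0+4·5=20≤27, objective 35.
No feasible integer point exceeds 42.

42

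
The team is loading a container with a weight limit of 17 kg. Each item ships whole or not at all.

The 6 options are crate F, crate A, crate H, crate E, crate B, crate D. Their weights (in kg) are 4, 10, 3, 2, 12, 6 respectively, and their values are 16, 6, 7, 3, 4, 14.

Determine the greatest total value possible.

40

This is a 0-1 knapsack instance.
Allowing fractional choices, the relaxed optimum would be about 41.2, but items are indivisible.
crate F + crate H + crate E + crate D: weight 4 + 3 + 2 + 6 = 15 ≤ 17, value 16 + 7 + 3 + 14 = 40.
crate F + crate H + crate D: weight 4 + 3 + 6 = 13 ≤ 17, value 16 + 7 + 14 = 37.
Best is crate F, crate H, crate E, and crate D with total value 40.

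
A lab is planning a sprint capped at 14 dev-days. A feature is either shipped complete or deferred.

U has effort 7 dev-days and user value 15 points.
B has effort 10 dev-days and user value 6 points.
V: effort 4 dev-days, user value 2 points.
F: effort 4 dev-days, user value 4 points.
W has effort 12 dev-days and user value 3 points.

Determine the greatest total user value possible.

19

This is a 0-1 knapsack instance.
U + F: effort 7 + 4 = 11 ≤ 14, user value 15 + 4 = 19.
U + V: effort 7 + 4 = 11 ≤ 14, user value 15 + 2 = 17.
U: effort 7 ≤ 14, user value 15.
Best is U and F with total user value 19.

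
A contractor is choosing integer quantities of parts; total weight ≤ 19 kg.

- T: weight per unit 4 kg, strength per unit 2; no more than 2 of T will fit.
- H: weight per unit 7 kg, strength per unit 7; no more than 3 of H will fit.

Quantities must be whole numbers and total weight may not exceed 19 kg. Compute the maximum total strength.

16

H has the best ratio (7/7); taking only H gives at most 2×7 = 14 (stopped by the weight limit).
Mixing does better — 1×T and 2×H: weight 18 ≤ 19, strength 1·2 + 2·7 = 16.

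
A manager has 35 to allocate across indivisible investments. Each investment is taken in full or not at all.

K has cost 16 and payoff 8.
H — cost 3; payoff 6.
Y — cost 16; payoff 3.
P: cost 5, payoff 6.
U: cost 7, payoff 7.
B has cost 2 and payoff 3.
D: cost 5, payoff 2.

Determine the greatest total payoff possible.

Take K, H, P, U, and B: cost 16 + 3 + 5 + 7 + 2 = 33 ≤ 35, payoff 8 + 6 + 6 + 7 + 3 = 30.
No other feasible combination does better.

30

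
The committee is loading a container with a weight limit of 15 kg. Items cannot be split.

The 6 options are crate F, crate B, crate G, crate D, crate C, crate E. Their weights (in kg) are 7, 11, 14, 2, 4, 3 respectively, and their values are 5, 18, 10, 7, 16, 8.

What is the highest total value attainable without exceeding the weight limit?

34

crate D + crate C + crate E: weight 2 + 4 + 3 = 9 ≤ 15, value 7 + 16 + 8 = 31.
crate B + crate C: weight 11 + 4 = 15 ≤ 15, value 18 + 16 = 34.
crate F + crate C + crate E: weight 7 + 4 + 3 = 14 ≤ 15, value 5 + 16 + 8 = 29.
Best is crate B and crate C with total value 34.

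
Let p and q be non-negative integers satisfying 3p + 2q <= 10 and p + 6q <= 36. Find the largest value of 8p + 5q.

26

Relaxing integrality, the LP optimum is 26.67 at (p,q) = (3.33, 0), which is not an integer point.
(p,q)=(2,2): 3·2+2·2=10≤10, 1·2+6·2=14≤36, objective 26.
(p,q)=(3,0): 3·3+2·0=9≤10, 1·3+6·0=3≤36, objective 24.
No feasible integer point exceeds 26.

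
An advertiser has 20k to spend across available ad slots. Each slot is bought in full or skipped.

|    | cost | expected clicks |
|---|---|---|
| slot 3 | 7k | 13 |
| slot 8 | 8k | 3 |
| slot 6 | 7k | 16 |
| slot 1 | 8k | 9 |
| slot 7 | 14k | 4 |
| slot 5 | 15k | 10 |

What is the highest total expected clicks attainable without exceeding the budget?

29

Allowing fractional choices, the relaxed optimum would be about 35.8, but ad slots are indivisible.
slot 3 + slot 6: cost 7 + 7 = 14 ≤ 20, expected clicks 13 + 16 = 29.
slot 6 + slot 1: cost 7 + 8 = 15 ≤ 20, expected clicks 16 + 9 = 25.
Best is slot 3 and slot 6 with total expected clicks 29.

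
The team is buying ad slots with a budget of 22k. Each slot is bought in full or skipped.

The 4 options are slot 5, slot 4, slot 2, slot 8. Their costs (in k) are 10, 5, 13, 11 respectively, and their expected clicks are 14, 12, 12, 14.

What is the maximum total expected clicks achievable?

Treat it as a binary knapsack problem.
Allowing fractional choices, the relaxed optimum would be about 34.9, but ad slots are indivisible.
slot 5 + slot 4: cost 10 + 5 = 15 ≤ 22, expected clicks 14 + 12 = 26.
slot 5 + slot 8: cost 10 + 11 = 21 ≤ 22, expected clicks 14 + 14 = 28.
slot 4 + slot 8: cost 5 + 11 = 16 ≤ 22, expected clicks 12 + 14 = 26.
Best is slot 5 and slot 8 with total expected clicks 28.

28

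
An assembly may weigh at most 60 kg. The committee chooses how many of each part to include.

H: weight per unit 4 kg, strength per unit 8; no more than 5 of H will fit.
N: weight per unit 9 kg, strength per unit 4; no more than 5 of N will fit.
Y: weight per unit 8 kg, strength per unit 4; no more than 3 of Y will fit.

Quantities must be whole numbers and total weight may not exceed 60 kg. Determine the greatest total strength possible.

56

5×H, 2×N, and 2×Y: weight 54 ≤ 60, strength 5·8 + 2·4 + 2·4 = 56.
5×H, 1×N, and 3×Y: weight 53 ≤ 60, strength 5·8 + 1·4 + 3·4 = 56.
Best is 56.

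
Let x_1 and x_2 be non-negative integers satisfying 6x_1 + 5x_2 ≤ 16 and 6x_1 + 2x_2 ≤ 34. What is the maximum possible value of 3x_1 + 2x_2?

7

Relaxing integrality, the LP optimum is 8.00 at (x_1,x_2) = (2.67, 0), which is not an integer point.
(x_1,x_2)=(1,2) is feasible, giving 7.
(x_1,x_2)=(0,3) is feasible, giving 6.
(x_1,x_2)=(2,0) is feasible, giving 6.
Maximum is 7 at (x_1,x_2)=(1,2).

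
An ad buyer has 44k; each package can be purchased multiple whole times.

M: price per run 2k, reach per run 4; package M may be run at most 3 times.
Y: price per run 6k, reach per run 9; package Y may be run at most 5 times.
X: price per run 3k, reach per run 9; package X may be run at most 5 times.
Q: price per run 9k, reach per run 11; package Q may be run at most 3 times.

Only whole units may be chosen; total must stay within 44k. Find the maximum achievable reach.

X has the best ratio (9/3); taking only X gives at most 5×9 = 45 (stopped by the supply cap of 5).
Mixing does better — 2×M, 4×Y, and 5×X: price 43 ≤ 44, reach 2·4 + 4·9 + 5·9 = 89.

89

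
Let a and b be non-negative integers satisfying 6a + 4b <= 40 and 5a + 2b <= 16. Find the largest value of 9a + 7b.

56

(a,b)=(0,8): 6·0+4·8=32≤40, 5·0+2·8=16≤16, objective 56.
(a,b)=(0,7): 6·0+4·7=28≤40, 5·0+2·7=14≤16, objective 49.
The best lattice point is (0,8), giving 56.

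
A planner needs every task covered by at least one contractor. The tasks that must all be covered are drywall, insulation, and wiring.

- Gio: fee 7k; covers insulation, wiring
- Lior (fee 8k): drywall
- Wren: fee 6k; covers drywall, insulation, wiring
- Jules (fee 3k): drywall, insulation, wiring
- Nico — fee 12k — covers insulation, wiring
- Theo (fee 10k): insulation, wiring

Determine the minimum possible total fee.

Jules alone covers drywall, insulation, wiring — every task.
Total fee: 3.
No cover costs less than 3.

3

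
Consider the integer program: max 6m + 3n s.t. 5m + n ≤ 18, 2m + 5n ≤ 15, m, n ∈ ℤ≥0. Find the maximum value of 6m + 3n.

21

(m,n)=(3,1): 5·3+1·1=16≤18, 2·3+5·1=11≤15, objective 21.
(m,n)=(3,0): 5·3+1·0=15≤18, 2·3+5·0=6≤15, objective 18.
(m,n)=(2,2): 5·2+1·2=12≤18, 2·2+5·2=14≤15, objective 18.
Maximum is 21 at (m,n)=(3,1).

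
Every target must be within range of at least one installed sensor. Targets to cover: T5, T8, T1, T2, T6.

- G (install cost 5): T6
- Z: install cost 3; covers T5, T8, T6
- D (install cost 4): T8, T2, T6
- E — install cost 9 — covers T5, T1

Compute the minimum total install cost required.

13

The greedy cost-per-new-target heuristic would pick Z, D, and E for 16, but a cheaper cover exists.
Choose D and E: together they cover T5, T8, T1, T2, T6 — every target.
Total install cost: 4 + 9 = 13.
No cover costs less than 13.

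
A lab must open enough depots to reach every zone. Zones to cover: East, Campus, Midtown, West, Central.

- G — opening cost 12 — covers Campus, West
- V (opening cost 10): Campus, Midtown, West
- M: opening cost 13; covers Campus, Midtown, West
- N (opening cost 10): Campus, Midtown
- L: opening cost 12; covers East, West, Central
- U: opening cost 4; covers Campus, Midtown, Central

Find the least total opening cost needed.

16

Choose L and U: together they cover East, Campus, Midtown, West, Central — every zone.
Total opening cost: 12 + 4 = 16.
No cover costs less than 16.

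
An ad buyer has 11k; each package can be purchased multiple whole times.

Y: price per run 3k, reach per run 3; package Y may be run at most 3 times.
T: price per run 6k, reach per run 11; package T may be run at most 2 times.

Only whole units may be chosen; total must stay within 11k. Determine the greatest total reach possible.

14

This is a bounded integer knapsack.
Take 1×Y and 1×T: price 9 ≤ 11, reach 1·3 + 1·11 = 14.
No other integer combination yields more.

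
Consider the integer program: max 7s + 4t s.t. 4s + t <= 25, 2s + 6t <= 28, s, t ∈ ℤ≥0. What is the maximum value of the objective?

Relaxing integrality, the LP optimum is 50.09 at (s,t) = (5.55, 2.82), which is not an integer point.
(s,t)=(5,3): 4·5+1·3=23≤25, 2·5+6·3=28≤28, objective 47.
(s,t)=(6,1): 4·6+1·1=25≤25, 2·6+6·1=18≤28, objective 46.
(s,t)=(5,2): 4·5+1·2=22≤25, 2·5+6·2=22≤28, objective 43.
The best lattice point is (5,3), giving 47.

47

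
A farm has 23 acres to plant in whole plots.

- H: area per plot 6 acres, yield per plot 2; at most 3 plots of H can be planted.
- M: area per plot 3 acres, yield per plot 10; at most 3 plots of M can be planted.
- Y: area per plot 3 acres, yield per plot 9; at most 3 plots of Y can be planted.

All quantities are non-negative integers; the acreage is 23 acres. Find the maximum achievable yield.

57

This is a bounded integer knapsack.
3×M and 3×Y: area 18 ≤ 23, yield 3·10 + 3·9 = 57.
1×H, 3×M, and 2×Y: area 21 ≤ 23, yield 1·2 + 3·10 + 2·9 = 50.
Best is 57.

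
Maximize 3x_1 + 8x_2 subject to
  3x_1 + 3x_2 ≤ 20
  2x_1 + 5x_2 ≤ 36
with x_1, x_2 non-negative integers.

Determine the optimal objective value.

Relaxing integrality, the LP optimum is 53.33 at (x_1,x_2) = (0, 6.67), which is not an integer point.
(x_1,x_2)=(0,6): 3·0+3·6=18≤20, 2·0+5·6=30≤36, objective 48.
(x_1,x_2)=(1,5): 3·1+3·5=18≤20, 2·1+5·5=27≤36, objective 43.
(x_1,x_2)=(0,5): 3·0+3·5=15≤20, 2·0+5·5=25≤36, objective 40.
The best lattice point is (0,6), giving 48.

48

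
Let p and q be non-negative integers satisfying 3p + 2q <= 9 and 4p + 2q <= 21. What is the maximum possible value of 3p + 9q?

The continuous relaxation peaks at (0, 4.5) with value 40.50; rounding to a feasible lattice point costs some objective.
(p,q)=(0,4): 3·0+2·4=8≤9, 4·0+2·4=8≤21, objective 36.
(p,q)=(1,3): 3·1+2·3=9≤9, 4·1+2·3=10≤21, objective 30.
No feasible integer point exceeds 36.

36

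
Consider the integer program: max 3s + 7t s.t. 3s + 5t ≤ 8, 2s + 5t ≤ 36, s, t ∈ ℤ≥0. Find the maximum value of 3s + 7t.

10

(s,t)=(1,1) is feasible, giving 10.
(s,t)=(0,1) is feasible, giving 7.
Maximum is 10 at (s,t)=(1,1).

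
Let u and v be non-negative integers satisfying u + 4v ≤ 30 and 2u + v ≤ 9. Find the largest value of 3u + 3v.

The continuous relaxation peaks at (0.857, 7.29) with value 24.43; rounding to a feasible lattice point costs some objective.
(u,v)=(1,7): 1·1+4·7=29≤30, 2·1+1·7=9≤9, objective 24.
(u,v)=(0,7): 1·0+4·7=28≤30, 2·0+1·7=7≤9, objective 21.
No feasible integer point exceeds 24.

24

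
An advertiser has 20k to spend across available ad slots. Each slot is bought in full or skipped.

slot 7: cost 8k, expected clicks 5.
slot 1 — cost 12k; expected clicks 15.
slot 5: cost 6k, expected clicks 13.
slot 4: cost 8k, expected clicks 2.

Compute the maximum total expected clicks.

28

Allowing fractional choices, the relaxed optimum would be about 29.2, but ad slots are indivisible.
slot 1 + slot 5: cost 12 + 6 = 18 ≤ 20, expected clicks 15 + 13 = 28.
slot 7 + slot 1: cost 8 + 12 = 20 ≤ 20, expected clicks 5 + 15 = 20.
Best is slot 1 and slot 5 with total expected clicks 28.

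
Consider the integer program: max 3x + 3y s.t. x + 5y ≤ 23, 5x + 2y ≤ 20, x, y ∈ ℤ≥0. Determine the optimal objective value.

18

(x,y)=(2,4): 1·2+5·4=22≤23, 5·2+2·4=18≤20, objective 18.
(x,y)=(2,3): 1·2+5·3=17≤23, 5·2+2·3=16≤20, objective 15.
(x,y)=(1,4): 1·1+5·4=21≤23, 5·1+2·4=13≤20, objective 15.
No feasible integer point exceeds 18.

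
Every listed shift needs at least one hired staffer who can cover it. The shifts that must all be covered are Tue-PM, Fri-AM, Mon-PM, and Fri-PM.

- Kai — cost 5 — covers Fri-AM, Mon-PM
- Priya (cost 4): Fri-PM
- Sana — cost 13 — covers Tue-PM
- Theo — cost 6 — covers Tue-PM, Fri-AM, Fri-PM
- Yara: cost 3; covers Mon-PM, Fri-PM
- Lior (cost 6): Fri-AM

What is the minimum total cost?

9

Choose Theo and Yara: together they cover Tue-PM, Fri-AM, Mon-PM, Fri-PM — every shift.
Total cost: 6 + 3 = 9.
No cover costs less than 9.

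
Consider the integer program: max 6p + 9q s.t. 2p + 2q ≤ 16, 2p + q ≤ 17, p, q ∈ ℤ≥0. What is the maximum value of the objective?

(p,q)=(0,8): 2·0+2·8=16≤16, 2·0+1·8=8≤17, objective 72.
(p,q)=(1,7): 2·1+2·7=16≤16, 2·1+1·7=9≤17, objective 69.
(p,q)=(0,7): 2·0+2·7=14≤16, 2·0+1·7=7≤17, objective 63.
Maximum is 72 at (p,q)=(0,8).

72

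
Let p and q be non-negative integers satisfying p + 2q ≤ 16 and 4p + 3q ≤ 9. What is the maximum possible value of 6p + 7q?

21

(p,q)=(0,3): 1·0+2·3=6≤16, 4·0+3·3=9≤9, objective 21.
(p,q)=(0,2): 1·0+2·2=4≤16, 4·0+3·2=6≤9, objective 14.
Maximum is 21 at (p,q)=(0,3).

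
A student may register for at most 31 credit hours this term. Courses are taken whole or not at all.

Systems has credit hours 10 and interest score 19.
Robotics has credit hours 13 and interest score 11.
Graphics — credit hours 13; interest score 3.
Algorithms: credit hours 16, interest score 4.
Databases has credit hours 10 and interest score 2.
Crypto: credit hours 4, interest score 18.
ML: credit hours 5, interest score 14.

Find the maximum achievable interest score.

53

Allowing fractional choices, the relaxed optimum would be about 61.2, but courses are indivisible.
Systems + Crypto + ML: credit hours 10 + 4 + 5 = 19 ≤ 31, interest score 19 + 18 + 14 = 51.
Systems + Databases + Crypto + ML: credit hours 10 + 10 + 4 + 5 = 29 ≤ 31, interest score 19 + 2 + 18 + 14 = 53.
Systems + Robotics + Crypto: credit hours 10 + 13 + 4 = 27 ≤ 31, interest score 19 + 11 + 18 = 48.
Best is Systems, Databases, Crypto, and ML with total interest score 53.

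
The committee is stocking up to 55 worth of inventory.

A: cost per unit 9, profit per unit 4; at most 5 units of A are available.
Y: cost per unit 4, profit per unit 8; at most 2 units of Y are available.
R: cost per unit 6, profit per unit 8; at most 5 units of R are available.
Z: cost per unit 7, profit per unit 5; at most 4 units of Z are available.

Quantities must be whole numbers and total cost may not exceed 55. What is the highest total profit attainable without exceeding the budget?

66

This is a bounded integer knapsack.
2×Y, 5×R, and 2×Z: cost 52 ≤ 55, profit 2·8 + 5·8 + 2·5 = 66.
1×A, 2×Y, 5×R, and 1×Z: cost 54 ≤ 55, profit 1·4 + 2·8 + 5·8 + 1·5 = 65.
Best is 66.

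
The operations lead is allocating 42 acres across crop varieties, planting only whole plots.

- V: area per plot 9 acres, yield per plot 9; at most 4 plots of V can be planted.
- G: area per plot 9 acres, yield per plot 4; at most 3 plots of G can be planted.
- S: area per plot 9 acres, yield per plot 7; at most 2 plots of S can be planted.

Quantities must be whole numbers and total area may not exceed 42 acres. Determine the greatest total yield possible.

36

V has the best ratio (9/9); taking only V gives at most 4×9 = 36 (stopped by the area limit).
Optimal: 4×V: area 36 ≤ 42, yield 4·9 = 36.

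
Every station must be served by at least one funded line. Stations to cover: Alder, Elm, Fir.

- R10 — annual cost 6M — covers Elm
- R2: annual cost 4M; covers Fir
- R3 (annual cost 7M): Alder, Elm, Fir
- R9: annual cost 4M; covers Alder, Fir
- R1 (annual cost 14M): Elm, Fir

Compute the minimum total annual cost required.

7

R3 alone covers Alder, Elm, Fir — every station.
Total annual cost: 7.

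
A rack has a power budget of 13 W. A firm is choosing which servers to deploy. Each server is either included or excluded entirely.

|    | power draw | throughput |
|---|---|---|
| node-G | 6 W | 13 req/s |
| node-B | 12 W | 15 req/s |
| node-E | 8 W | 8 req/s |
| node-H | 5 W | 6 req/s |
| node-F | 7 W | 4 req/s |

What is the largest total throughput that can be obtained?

This is a 0-1 knapsack instance.
node-G + node-H: power draw 6 + 5 = 11 ≤ 13, throughput 13 + 6 = 19.
node-G + node-F: power draw 6 + 7 = 13 ≤ 13, throughput 13 + 4 = 17.
node-B: power draw 12 ≤ 13, throughput 15.
Best is node-G and node-H with total throughput 19.

19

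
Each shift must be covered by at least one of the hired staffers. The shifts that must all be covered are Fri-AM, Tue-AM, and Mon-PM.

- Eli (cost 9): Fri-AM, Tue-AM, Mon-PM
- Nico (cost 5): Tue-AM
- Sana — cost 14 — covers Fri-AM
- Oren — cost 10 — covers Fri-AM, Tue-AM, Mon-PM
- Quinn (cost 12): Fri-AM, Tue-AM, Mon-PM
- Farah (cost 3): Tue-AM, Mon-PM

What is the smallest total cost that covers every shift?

9

This is a weighted set-cover instance.
Eli alone covers Fri-AM, Tue-AM, Mon-PM — every shift.
Total cost: 9.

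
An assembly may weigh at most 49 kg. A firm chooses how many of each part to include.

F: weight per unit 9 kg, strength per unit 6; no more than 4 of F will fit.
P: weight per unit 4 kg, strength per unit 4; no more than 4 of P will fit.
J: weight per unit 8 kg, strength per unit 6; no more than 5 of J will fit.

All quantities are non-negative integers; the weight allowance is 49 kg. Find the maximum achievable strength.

40

This is a bounded integer knapsack.
4×P and 4×J: weight 48 ≤ 49, strength 4·4 + 4·6 = 40.
1×F, 4×P, and 3×J: weight 49 ≤ 49, strength 1·6 + 4·4 + 3·6 = 40.
Best is 40.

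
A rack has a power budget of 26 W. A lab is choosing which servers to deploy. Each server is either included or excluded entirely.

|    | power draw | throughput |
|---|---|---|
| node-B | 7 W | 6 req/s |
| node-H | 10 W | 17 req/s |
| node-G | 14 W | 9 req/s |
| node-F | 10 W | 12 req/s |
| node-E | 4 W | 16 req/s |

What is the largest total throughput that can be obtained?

This is a 0-1 knapsack instance.
node-H + node-F + node-E: power draw 10 + 10 + 4 = 24 ≤ 26, throughput 17 + 12 + 16 = 45.
node-B + node-H + node-E: power draw 7 + 10 + 4 = 21 ≤ 26, throughput 6 + 17 + 16 = 39.
Best is node-H, node-F, and node-E with total throughput 45.

45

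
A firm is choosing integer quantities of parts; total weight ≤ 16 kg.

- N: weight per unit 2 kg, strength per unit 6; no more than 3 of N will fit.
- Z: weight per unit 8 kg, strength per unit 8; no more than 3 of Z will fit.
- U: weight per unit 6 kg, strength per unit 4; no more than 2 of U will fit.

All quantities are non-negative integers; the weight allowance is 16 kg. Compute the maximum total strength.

N has the best ratio (6/2); taking only N gives at most 3×6 = 18 (stopped by the supply cap of 3).
Mixing does better — 3×N and 1×Z: weight 14 ≤ 16, strength 3·6 + 1·8 = 26.

26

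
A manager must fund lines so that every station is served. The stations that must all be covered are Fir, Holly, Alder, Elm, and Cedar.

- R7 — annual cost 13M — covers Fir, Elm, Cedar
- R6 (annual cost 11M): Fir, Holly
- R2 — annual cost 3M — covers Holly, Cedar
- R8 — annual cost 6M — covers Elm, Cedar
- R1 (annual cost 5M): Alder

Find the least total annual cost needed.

21

The greedy cost-per-new-station heuristic would pick R2, R1, R8, and R6 for 25, but a cheaper cover exists.
Choose R7, R2, and R1: together they cover Fir, Holly, Alder, Elm, Cedar — every station.
Total annual cost: 13 + 3 + 5 = 21.
No cover costs less than 21.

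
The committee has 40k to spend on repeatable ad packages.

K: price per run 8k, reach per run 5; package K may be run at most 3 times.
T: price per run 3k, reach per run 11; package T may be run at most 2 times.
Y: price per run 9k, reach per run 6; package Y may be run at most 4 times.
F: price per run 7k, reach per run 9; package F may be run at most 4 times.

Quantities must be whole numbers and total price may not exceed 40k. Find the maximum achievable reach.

58

Take 2×T and 4×F: price 34 ≤ 40, reach 2·11 + 4·9 = 58.
T has the best ratio (11/3) and is taken to its limit of 2; remaining capacity is filled optimally with the others.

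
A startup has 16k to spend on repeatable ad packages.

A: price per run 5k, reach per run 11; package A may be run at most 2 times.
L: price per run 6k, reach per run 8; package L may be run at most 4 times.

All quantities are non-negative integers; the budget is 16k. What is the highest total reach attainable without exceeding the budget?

30

Take 2×A and 1×L: price 16 ≤ 16, reach 2·11 + 1·8 = 30.
A has the best ratio (11/5) and is taken to its limit of 2; remaining capacity is filled optimally with the others.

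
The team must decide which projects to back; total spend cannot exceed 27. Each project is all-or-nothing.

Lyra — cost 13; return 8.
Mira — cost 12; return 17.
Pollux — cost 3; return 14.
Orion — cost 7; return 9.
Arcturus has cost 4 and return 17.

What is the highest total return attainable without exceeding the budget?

Allowing fractional choices, the relaxed optimum would be about 57.6, but projects are indivisible.
Mira + Pollux + Orion + Arcturus: cost 12 + 3 + 7 + 4 = 26 ≤ 27, return 17 + 14 + 9 + 17 = 57.
Mira + Pollux + Arcturus: cost 12 + 3 + 4 = 19 ≤ 27, return 17 + 14 + 17 = 48.
Best is Mira, Pollux, Orion, and Arcturus with total return 57.

57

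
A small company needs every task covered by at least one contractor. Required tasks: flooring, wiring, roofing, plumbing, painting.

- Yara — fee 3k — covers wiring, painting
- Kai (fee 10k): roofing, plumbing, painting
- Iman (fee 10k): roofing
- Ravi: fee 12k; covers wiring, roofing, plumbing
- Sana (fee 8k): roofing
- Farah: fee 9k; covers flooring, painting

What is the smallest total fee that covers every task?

21

This is an integer covering problem.
The greedy cost-per-new-task heuristic would pick Yara, Kai, and Farah for 22, but a cheaper cover exists.
Choose Ravi and Farah: together they cover flooring, wiring, roofing, plumbing, painting — every task.
Total fee: 12 + 9 = 21.
No cover costs less than 21.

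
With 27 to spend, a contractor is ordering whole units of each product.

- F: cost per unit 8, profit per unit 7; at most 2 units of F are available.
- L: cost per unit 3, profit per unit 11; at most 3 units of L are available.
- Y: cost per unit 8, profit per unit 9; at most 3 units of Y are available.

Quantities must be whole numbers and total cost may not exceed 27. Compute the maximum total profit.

51

This is a bounded integer knapsack.
L has the best ratio (11/3); taking only L gives at most 3×11 = 33 (stopped by the supply cap of 3).
Mixing does better — 3×L and 2×Y: cost 25 ≤ 27, profit 3·11 + 2·9 = 51.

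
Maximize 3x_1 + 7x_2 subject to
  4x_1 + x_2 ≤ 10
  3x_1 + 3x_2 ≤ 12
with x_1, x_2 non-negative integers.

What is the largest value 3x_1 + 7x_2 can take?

(x_1,x_2)=(0,4): 4·0+1·4=4≤10, 3·0+3·4=12≤12, objective 28.
(x_1,x_2)=(1,3): 4·1+1·3=7≤10, 3·1+3·3=12≤12, objective 24.
Maximum is 28 at (x_1,x_2)=(0,4).

28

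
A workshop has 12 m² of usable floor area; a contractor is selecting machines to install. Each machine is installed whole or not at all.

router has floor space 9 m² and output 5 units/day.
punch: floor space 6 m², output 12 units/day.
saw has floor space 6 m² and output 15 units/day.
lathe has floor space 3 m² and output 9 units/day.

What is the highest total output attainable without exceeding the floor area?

Allowing fractional choices, the relaxed optimum would be about 30.0, but machines are indivisible.
punch + saw: floor space 6 + 6 = 12 ≤ 12, output 12 + 15 = 27.
saw + lathe: floor space 6 + 3 = 9 ≤ 12, output 15 + 9 = 24.
Best is punch and saw with total output 27.

27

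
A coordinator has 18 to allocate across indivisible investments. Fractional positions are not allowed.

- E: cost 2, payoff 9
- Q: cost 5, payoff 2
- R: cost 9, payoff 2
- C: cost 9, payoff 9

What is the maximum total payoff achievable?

This is a 0-1 knapsack instance.
Allowing fractional choices, the relaxed optimum would be about 20.4, but investments are indivisible.
E + Q + R: cost 2 + 5 + 9 = 16 ≤ 18, payoff 9 + 2 + 2 = 13.
E + Q + C: cost 2 + 5 + 9 = 16 ≤ 18, payoff 9 + 2 + 9 = 20.
E + C: cost 2 + 9 = 11 ≤ 18, payoff 9 + 9 = 18.
Best is E, Q, and C with total payoff 20.

20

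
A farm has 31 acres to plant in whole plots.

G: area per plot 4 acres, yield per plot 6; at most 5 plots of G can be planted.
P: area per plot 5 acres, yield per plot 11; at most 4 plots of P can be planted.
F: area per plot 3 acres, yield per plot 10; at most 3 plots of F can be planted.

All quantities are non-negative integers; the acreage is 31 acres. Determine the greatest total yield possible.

74

F has the best ratio (10/3); taking only F gives at most 3×10 = 30 (stopped by the supply cap of 3).
Mixing does better — 4×P and 3×F: area 29 ≤ 31, yield 4·11 + 3·10 = 74.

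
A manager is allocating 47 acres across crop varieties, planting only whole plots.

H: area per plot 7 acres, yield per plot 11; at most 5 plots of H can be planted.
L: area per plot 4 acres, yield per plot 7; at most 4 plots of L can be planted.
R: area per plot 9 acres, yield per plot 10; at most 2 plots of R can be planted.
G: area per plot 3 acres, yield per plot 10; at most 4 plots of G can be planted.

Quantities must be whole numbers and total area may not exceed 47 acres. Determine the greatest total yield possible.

95

3×H, 3×L, and 4×G: area 45 ≤ 47, yield 3·11 + 3·7 + 4·10 = 94.
5×H and 4×G: area 47 ≤ 47, yield 5·11 + 4·10 = 95.
Best is 95.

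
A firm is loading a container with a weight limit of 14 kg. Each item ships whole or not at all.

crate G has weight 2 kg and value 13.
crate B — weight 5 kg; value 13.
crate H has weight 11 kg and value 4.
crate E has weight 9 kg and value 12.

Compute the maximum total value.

26

Allowing fractional choices, the relaxed optimum would be about 35.3, but items are indivisible.
crate B + crate E: weight 5 + 9 = 14 ≤ 14, value 13 + 12 = 25.
crate G + crate B: weight 2 + 5 = 7 ≤ 14, value 13 + 13 = 26.
crate G + crate E: weight 2 + 9 = 11 ≤ 14, value 13 + 12 = 25.
Best is crate G and crate B with total value 26.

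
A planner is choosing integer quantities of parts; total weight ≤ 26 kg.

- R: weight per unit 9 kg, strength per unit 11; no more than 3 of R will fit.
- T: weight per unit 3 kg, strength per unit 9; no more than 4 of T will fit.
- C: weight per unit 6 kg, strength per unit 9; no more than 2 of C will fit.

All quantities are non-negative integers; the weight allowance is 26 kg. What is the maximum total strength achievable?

54

This is a bounded integer knapsack.
4×T and 2×C: weight 24 ≤ 26, strength 4·9 + 2·9 = 54.
1×R, 3×T, and 1×C: weight 24 ≤ 26, strength 1·11 + 3·9 + 1·9 = 47.
Best is 54.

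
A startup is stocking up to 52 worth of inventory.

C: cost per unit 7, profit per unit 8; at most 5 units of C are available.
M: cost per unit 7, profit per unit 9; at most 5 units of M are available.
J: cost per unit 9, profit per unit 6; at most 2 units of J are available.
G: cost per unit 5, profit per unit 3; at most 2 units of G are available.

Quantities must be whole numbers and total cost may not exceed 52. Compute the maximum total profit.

Take 2×C and 5×M: cost 49 ≤ 52, profit 2·8 + 5·9 = 61.
M has the best ratio (9/7) and is taken to its limit of 5; remaining capacity is filled optimally with the others.

61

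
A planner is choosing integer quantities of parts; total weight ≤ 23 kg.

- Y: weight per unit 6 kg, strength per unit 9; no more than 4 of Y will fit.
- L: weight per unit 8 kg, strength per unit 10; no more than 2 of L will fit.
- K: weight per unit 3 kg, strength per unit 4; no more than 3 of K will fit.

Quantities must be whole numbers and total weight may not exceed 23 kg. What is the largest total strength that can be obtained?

32

Y has the best ratio (9/6); taking only Y gives at most 3×9 = 27 (stopped by the weight limit).
Mixing does better — 2×Y, 1×L, and 1×K: weight 23 ≤ 23, strength 2·9 + 1·10 + 1·4 = 32.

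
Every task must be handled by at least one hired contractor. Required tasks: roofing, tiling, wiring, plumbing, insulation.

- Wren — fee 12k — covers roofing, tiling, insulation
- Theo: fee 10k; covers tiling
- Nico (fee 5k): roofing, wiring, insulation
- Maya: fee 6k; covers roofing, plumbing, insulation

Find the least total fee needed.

21

Choose Theo, Nico, and Maya: together they cover roofing, tiling, wiring, plumbing, insulation — every task.
Total fee: 10 + 5 + 6 = 21.
No cover costs less than 21.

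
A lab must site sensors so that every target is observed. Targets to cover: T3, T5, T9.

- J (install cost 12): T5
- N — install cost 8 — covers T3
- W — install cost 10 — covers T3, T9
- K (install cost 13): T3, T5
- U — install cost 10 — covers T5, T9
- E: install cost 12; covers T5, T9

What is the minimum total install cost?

18

The greedy cost-per-new-target heuristic would pick W and U for 20, but a cheaper cover exists.
Choose N and U: together they cover T3, T5, T9 — every target.
Total install cost: 8 + 10 = 18.
No cover costs less than 18.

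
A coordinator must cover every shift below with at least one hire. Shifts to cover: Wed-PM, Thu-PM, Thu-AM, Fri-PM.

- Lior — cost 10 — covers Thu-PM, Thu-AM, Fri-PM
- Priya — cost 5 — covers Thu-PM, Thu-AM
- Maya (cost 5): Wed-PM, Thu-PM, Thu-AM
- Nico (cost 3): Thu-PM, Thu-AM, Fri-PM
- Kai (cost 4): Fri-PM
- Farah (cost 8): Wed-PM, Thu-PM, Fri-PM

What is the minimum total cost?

This is a weighted set-cover instance.
Choose Maya and Nico: together they cover Wed-PM, Thu-PM, Thu-AM, Fri-PM — every shift.
Total cost: 5 + 3 = 8.
No cover costs less than 8.

8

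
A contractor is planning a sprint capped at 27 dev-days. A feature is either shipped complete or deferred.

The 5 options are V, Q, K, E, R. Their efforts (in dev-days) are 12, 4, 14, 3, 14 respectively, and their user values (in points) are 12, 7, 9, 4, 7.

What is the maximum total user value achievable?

23

This is an integer program with binary decision variables.
Q + K + E: effort 4 + 14 + 3 = 21 ≤ 27, user value 7 + 9 + 4 = 20.
V + K: effort 12 + 14 = 26 ≤ 27, user value 12 + 9 = 21.
V + Q + E: effort 12 + 4 + 3 = 19 ≤ 27, user value 12 + 7 + 4 = 23.
Best is V, Q, and E with total user value 23.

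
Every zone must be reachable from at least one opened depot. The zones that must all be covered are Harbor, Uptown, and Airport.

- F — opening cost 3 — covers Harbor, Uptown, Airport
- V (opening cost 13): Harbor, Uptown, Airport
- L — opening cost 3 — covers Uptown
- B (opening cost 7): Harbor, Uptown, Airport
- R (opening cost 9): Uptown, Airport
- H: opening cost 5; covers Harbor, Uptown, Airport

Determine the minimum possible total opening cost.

This is a weighted set-cover instance.
F alone covers Harbor, Uptown, Airport — every zone.
Total opening cost: 3.
No cover costs less than 3.

3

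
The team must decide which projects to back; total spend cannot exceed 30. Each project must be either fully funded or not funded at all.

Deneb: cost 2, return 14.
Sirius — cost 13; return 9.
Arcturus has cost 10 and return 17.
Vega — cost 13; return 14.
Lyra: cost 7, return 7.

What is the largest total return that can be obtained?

Allowing fractional choices, the relaxed optimum would be about 50.0, but projects are indivisible.
Deneb + Sirius + Arcturus: cost 2 + 13 + 10 = 25 ≤ 30, return 14 + 9 + 17 = 40.
Deneb + Arcturus + Vega: cost 2 + 10 + 13 = 25 ≤ 30, return 14 + 17 + 14 = 45.
Deneb + Arcturus + Lyra: cost 2 + 10 + 7 = 19 ≤ 30, return 14 + 17 + 7 = 38.
Best is Deneb, Arcturus, and Vega with total return 45.

45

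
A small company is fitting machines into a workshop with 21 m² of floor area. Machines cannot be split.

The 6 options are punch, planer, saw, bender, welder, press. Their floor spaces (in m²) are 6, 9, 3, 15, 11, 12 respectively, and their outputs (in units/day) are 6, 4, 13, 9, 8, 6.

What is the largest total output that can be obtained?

Allowing fractional choices, the relaxed optimum would be about 27.6, but machines are indivisible.
punch + planer + saw: floor space 6 + 9 + 3 = 18 ≤ 21, output 6 + 4 + 13 = 23.
punch + saw + welder: floor space 6 + 3 + 11 = 20 ≤ 21, output 6 + 13 + 8 = 27.
punch + saw + press: floor space 6 + 3 + 12 = 21 ≤ 21, output 6 + 13 + 6 = 25.
Best is punch, saw, and welder with total output 27.

27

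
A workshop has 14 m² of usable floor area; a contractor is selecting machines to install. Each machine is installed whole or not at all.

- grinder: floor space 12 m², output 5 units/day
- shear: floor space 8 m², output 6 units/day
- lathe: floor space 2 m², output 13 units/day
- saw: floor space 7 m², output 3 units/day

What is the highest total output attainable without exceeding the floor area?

Allowing fractional choices, the relaxed optimum would be about 20.7, but machines are indivisible.
lathe + saw: floor space 2 + 7 = 9 ≤ 14, output 13 + 3 = 16.
grinder + lathe: floor space 12 + 2 = 14 ≤ 14, output 5 + 13 = 18.
shear + lathe: floor space 8 + 2 = 10 ≤ 14, output 6 + 13 = 19.
Best is shear and lathe with total output 19.

19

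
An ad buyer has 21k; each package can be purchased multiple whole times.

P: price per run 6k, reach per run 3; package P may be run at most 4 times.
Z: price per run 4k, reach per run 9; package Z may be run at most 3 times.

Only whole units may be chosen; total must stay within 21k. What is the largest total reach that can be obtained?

Take 1×P and 3×Z: price 18 ≤ 21, reach 1·3 + 3·9 = 30.
Z has the best ratio (9/4) and is taken to its limit of 3; remaining capacity is filled optimally with the others.

30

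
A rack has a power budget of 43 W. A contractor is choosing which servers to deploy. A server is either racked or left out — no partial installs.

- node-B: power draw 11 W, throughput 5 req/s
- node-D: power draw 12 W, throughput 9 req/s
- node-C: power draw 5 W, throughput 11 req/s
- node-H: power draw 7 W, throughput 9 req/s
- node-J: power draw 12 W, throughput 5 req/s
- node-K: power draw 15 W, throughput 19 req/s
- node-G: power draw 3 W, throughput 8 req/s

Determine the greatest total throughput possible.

56

Treat it as a binary knapsack problem.
Allowing fractional choices, the relaxed optimum would be about 56.5, but servers are indivisible.
node-B + node-C + node-H + node-K + node-G: power draw 11 + 5 + 7 + 15 + 3 = 41 ≤ 43, throughput 5 + 11 + 9 + 19 + 8 = 52.
node-D + node-C + node-H + node-K + node-G: power draw 12 + 5 + 7 + 15 + 3 = 42 ≤ 43, throughput 9 + 11 + 9 + 19 + 8 = 56.
Best is node-D, node-C, node-H, node-K, and node-G with total throughput 56.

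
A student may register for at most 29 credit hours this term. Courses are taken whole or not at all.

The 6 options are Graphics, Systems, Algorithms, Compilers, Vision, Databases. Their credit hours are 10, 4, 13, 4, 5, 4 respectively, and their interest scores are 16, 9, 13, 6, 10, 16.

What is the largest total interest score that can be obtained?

Allowing fractional choices, the relaxed optimum would be about 59.0, but courses are indivisible.
Graphics + Systems + Compilers + Vision + Databases: credit hours 10 + 4 + 4 + 5 + 4 = 27 ≤ 29, interest score 16 + 9 + 6 + 10 + 16 = 57.
Graphics + Compilers + Vision + Databases: credit hours 10 + 4 + 5 + 4 = 23 ≤ 29, interest score 16 + 6 + 10 + 16 = 48.
Graphics + Systems + Vision + Databases: credit hours 10 + 4 + 5 + 4 = 23 ≤ 29, interest score 16 + 9 + 10 + 16 = 51.
Best is Graphics, Systems, Compilers, Vision, and Databases with total interest score 57.

57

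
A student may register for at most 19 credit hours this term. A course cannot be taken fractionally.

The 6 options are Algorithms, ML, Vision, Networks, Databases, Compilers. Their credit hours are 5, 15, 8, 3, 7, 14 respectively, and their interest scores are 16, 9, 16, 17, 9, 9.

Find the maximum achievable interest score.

49

Vision + Networks + Databases: credit hours 8 + 3 + 7 = 18 ≤ 19, interest score 16 + 17 + 9 = 42.
Algorithms + Vision + Networks: credit hours 5 + 8 + 3 = 16 ≤ 19, interest score 16 + 16 + 17 = 49.
Algorithms + Networks + Databases: credit hours 5 + 3 + 7 = 15 ≤ 19, interest score 16 + 17 + 9 = 42.
Best is Algorithms, Vision, and Networks with total interest score 49.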